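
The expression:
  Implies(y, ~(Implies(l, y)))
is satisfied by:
  {y: False}


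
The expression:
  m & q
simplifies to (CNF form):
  m & q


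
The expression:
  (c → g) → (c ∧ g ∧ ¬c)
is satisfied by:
  {c: True, g: False}


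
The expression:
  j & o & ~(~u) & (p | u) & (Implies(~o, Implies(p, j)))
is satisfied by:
  {j: True, u: True, o: True}


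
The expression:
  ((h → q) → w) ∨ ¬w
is always true.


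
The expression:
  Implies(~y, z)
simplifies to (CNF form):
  y | z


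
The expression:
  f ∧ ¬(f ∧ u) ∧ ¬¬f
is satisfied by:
  {f: True, u: False}


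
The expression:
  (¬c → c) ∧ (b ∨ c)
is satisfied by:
  {c: True}


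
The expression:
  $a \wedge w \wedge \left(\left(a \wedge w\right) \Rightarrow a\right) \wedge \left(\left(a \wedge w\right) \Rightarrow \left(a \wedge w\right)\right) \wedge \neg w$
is never true.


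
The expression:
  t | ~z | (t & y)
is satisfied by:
  {t: True, z: False}
  {z: False, t: False}
  {z: True, t: True}


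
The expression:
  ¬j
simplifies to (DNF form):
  ¬j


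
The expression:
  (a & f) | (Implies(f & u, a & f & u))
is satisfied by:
  {a: True, u: False, f: False}
  {u: False, f: False, a: False}
  {f: True, a: True, u: False}
  {f: True, u: False, a: False}
  {a: True, u: True, f: False}
  {u: True, a: False, f: False}
  {f: True, u: True, a: True}


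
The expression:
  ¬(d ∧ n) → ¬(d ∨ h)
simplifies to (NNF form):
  (d ∧ n) ∨ (¬d ∧ ¬h)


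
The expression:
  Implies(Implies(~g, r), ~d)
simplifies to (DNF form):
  ~d | (~g & ~r)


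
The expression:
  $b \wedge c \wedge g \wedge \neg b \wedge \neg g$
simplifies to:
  $\text{False}$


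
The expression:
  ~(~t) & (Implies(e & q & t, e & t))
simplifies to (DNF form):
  t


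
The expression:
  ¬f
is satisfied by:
  {f: False}


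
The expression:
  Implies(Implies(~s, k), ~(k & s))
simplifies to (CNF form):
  ~k | ~s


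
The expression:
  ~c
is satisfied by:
  {c: False}


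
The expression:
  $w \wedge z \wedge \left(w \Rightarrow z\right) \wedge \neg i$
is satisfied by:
  {z: True, w: True, i: False}


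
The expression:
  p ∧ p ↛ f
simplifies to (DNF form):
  p ∧ ¬f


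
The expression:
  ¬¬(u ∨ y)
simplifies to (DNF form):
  u ∨ y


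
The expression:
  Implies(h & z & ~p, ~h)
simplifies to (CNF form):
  p | ~h | ~z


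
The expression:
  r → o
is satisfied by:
  {o: True, r: False}
  {r: False, o: False}
  {r: True, o: True}


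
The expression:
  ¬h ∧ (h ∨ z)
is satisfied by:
  {z: True, h: False}


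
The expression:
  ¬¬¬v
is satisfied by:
  {v: False}


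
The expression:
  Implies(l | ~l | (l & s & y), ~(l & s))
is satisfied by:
  {l: False, s: False}
  {s: True, l: False}
  {l: True, s: False}


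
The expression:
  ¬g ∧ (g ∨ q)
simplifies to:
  q ∧ ¬g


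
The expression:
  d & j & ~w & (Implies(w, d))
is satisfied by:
  {j: True, d: True, w: False}


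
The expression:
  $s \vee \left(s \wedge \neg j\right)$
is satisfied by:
  {s: True}


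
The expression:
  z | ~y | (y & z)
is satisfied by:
  {z: True, y: False}
  {y: False, z: False}
  {y: True, z: True}


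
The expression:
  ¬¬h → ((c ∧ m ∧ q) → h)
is always true.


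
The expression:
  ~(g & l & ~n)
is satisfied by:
  {n: True, l: False, g: False}
  {l: False, g: False, n: False}
  {n: True, g: True, l: False}
  {g: True, l: False, n: False}
  {n: True, l: True, g: False}
  {l: True, n: False, g: False}
  {n: True, g: True, l: True}


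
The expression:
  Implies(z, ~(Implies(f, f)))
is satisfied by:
  {z: False}


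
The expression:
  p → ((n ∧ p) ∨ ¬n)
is always true.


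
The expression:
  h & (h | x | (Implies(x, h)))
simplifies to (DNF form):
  h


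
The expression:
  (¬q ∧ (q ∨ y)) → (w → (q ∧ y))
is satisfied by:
  {q: True, w: False, y: False}
  {w: False, y: False, q: False}
  {y: True, q: True, w: False}
  {y: True, w: False, q: False}
  {q: True, w: True, y: False}
  {w: True, q: False, y: False}
  {y: True, w: True, q: True}


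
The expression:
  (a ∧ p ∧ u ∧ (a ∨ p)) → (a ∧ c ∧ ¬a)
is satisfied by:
  {p: False, u: False, a: False}
  {a: True, p: False, u: False}
  {u: True, p: False, a: False}
  {a: True, u: True, p: False}
  {p: True, a: False, u: False}
  {a: True, p: True, u: False}
  {u: True, p: True, a: False}


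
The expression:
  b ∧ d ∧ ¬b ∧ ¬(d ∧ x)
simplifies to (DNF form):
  False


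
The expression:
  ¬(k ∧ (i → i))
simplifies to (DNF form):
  ¬k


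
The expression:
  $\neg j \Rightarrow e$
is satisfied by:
  {e: True, j: True}
  {e: True, j: False}
  {j: True, e: False}


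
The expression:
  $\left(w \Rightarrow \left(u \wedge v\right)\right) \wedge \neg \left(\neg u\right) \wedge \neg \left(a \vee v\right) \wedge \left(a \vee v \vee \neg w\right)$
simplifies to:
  $u \wedge \neg a \wedge \neg v \wedge \neg w$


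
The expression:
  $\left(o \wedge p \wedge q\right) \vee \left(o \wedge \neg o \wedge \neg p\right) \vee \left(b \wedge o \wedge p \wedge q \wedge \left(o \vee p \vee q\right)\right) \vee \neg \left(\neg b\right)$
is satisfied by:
  {b: True, o: True, q: True, p: True}
  {b: True, o: True, q: True, p: False}
  {b: True, o: True, p: True, q: False}
  {b: True, o: True, p: False, q: False}
  {b: True, q: True, p: True, o: False}
  {b: True, q: True, p: False, o: False}
  {b: True, q: False, p: True, o: False}
  {b: True, q: False, p: False, o: False}
  {o: True, q: True, p: True, b: False}


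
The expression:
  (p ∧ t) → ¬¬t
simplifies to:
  True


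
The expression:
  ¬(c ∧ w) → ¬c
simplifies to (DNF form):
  w ∨ ¬c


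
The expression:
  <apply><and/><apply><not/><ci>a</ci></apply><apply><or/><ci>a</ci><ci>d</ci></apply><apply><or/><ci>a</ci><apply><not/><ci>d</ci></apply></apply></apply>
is never true.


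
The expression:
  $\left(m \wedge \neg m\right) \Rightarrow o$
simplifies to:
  $\text{True}$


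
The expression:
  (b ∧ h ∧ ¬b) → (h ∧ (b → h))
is always true.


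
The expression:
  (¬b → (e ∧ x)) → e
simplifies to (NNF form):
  e ∨ ¬b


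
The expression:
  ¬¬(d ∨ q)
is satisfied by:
  {d: True, q: True}
  {d: True, q: False}
  {q: True, d: False}


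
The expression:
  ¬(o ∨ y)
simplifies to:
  ¬o ∧ ¬y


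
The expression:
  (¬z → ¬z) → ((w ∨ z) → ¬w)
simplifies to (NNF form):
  ¬w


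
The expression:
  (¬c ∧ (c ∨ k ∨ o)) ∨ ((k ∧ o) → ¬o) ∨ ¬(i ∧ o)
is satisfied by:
  {o: False, k: False, i: False, c: False}
  {c: True, o: False, k: False, i: False}
  {i: True, o: False, k: False, c: False}
  {c: True, i: True, o: False, k: False}
  {k: True, c: False, o: False, i: False}
  {c: True, k: True, o: False, i: False}
  {i: True, k: True, c: False, o: False}
  {c: True, i: True, k: True, o: False}
  {o: True, i: False, k: False, c: False}
  {c: True, o: True, i: False, k: False}
  {i: True, o: True, c: False, k: False}
  {c: True, i: True, o: True, k: False}
  {k: True, o: True, i: False, c: False}
  {c: True, k: True, o: True, i: False}
  {i: True, k: True, o: True, c: False}


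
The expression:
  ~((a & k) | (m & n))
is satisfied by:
  {k: False, m: False, n: False, a: False}
  {a: True, k: False, m: False, n: False}
  {n: True, k: False, m: False, a: False}
  {a: True, n: True, k: False, m: False}
  {m: True, a: False, k: False, n: False}
  {a: True, m: True, k: False, n: False}
  {k: True, a: False, m: False, n: False}
  {n: True, k: True, a: False, m: False}
  {m: True, k: True, a: False, n: False}


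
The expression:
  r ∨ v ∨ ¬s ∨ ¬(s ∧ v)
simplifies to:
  True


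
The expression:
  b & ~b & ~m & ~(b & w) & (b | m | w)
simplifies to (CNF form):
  False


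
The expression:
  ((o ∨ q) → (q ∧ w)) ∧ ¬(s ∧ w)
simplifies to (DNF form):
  (q ∧ w ∧ ¬s) ∨ (q ∧ w ∧ ¬w) ∨ (q ∧ ¬q ∧ ¬s) ∨ (q ∧ ¬q ∧ ¬w) ∨ (w ∧ ¬o ∧ ¬s) ∨ (w ∧ ¬o ∧ ¬w) ∨ (¬o ∧ ¬q ∧ ¬s) ∨ (¬o ∧ ¬q ∧ ¬w)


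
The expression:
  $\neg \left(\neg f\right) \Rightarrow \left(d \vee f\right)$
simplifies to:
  $\text{True}$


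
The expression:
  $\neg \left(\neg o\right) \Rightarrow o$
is always true.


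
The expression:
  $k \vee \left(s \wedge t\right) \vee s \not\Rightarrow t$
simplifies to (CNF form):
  $k \vee s$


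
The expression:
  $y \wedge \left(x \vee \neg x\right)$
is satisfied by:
  {y: True}


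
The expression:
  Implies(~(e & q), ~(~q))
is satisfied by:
  {q: True}


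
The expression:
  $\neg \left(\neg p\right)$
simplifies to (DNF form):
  $p$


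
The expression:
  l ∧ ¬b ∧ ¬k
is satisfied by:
  {l: True, k: False, b: False}


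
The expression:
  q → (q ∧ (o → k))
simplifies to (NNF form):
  k ∨ ¬o ∨ ¬q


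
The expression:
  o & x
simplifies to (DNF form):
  o & x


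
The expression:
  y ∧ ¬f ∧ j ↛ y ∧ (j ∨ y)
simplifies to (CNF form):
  False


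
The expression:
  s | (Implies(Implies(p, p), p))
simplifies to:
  p | s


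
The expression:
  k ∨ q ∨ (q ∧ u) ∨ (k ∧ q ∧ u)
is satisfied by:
  {k: True, q: True}
  {k: True, q: False}
  {q: True, k: False}


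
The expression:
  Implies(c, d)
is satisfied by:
  {d: True, c: False}
  {c: False, d: False}
  {c: True, d: True}


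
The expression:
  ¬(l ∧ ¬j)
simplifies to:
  j ∨ ¬l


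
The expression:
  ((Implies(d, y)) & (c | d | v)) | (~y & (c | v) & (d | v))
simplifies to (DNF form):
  c | v | (d & y)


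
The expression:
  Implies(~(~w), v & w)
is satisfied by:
  {v: True, w: False}
  {w: False, v: False}
  {w: True, v: True}


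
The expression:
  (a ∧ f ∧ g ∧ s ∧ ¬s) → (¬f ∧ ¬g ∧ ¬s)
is always true.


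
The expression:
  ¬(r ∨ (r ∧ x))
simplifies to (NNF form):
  ¬r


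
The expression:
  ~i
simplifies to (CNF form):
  ~i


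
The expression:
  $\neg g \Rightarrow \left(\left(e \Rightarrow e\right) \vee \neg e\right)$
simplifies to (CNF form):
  $\text{True}$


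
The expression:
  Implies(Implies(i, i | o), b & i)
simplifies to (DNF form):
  b & i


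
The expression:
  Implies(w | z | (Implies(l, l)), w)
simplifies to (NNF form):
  w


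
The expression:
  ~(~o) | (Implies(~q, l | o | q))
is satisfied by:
  {q: True, l: True, o: True}
  {q: True, l: True, o: False}
  {q: True, o: True, l: False}
  {q: True, o: False, l: False}
  {l: True, o: True, q: False}
  {l: True, o: False, q: False}
  {o: True, l: False, q: False}


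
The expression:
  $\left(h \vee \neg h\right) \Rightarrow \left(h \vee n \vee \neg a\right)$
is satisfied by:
  {n: True, h: True, a: False}
  {n: True, h: False, a: False}
  {h: True, n: False, a: False}
  {n: False, h: False, a: False}
  {n: True, a: True, h: True}
  {n: True, a: True, h: False}
  {a: True, h: True, n: False}


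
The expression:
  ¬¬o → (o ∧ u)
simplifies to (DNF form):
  u ∨ ¬o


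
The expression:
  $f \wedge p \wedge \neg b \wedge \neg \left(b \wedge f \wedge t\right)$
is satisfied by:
  {p: True, f: True, b: False}


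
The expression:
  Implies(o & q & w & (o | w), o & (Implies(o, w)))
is always true.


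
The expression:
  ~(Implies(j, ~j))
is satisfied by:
  {j: True}


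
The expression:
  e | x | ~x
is always true.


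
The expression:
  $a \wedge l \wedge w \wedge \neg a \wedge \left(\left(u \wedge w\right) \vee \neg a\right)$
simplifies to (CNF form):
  $\text{False}$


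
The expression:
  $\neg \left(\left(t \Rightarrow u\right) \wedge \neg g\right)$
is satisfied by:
  {g: True, t: True, u: False}
  {g: True, t: False, u: False}
  {g: True, u: True, t: True}
  {g: True, u: True, t: False}
  {t: True, u: False, g: False}


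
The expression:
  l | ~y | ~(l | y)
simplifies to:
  l | ~y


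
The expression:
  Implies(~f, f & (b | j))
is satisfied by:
  {f: True}


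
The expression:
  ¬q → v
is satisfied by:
  {q: True, v: True}
  {q: True, v: False}
  {v: True, q: False}


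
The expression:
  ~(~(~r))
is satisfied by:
  {r: False}


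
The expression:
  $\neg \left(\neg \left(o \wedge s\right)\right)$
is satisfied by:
  {s: True, o: True}


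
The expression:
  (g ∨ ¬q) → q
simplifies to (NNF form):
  q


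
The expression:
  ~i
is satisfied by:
  {i: False}


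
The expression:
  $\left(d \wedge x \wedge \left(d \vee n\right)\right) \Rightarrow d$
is always true.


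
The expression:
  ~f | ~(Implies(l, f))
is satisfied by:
  {f: False}


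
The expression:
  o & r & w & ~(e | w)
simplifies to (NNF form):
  False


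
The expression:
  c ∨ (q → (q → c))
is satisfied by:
  {c: True, q: False}
  {q: False, c: False}
  {q: True, c: True}


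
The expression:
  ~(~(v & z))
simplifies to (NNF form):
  v & z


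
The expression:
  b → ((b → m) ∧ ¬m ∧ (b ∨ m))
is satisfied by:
  {b: False}


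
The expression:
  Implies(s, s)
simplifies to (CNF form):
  True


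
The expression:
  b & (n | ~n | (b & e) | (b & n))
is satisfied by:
  {b: True}


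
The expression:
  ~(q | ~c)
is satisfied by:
  {c: True, q: False}


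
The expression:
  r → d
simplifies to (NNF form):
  d ∨ ¬r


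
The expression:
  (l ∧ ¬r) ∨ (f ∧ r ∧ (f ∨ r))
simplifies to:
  (f ∧ r) ∨ (l ∧ ¬r)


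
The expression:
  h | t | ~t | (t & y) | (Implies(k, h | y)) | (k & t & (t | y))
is always true.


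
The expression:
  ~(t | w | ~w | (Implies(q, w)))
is never true.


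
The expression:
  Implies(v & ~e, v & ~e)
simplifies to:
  True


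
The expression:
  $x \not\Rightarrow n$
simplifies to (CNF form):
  $x \wedge \neg n$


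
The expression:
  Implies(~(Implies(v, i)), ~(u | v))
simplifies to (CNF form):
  i | ~v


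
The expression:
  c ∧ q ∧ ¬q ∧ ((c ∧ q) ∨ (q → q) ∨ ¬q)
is never true.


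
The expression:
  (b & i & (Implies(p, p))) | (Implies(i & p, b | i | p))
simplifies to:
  True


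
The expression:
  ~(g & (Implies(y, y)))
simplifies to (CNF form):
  ~g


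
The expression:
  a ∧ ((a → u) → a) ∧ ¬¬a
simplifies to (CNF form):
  a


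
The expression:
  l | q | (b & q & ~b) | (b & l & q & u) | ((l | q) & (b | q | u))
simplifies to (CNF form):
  l | q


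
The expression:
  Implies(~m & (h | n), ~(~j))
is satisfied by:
  {j: True, m: True, n: False, h: False}
  {j: True, m: True, h: True, n: False}
  {j: True, m: True, n: True, h: False}
  {j: True, m: True, h: True, n: True}
  {j: True, n: False, h: False, m: False}
  {j: True, h: True, n: False, m: False}
  {j: True, n: True, h: False, m: False}
  {j: True, h: True, n: True, m: False}
  {m: True, n: False, h: False, j: False}
  {h: True, m: True, n: False, j: False}
  {m: True, n: True, h: False, j: False}
  {h: True, m: True, n: True, j: False}
  {m: False, n: False, h: False, j: False}


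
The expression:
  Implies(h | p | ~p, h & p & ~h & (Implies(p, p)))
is never true.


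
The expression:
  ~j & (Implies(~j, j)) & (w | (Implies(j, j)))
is never true.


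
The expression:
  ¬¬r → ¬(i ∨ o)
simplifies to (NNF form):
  (¬i ∧ ¬o) ∨ ¬r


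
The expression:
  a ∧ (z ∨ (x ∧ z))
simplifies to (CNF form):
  a ∧ z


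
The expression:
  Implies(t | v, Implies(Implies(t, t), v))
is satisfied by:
  {v: True, t: False}
  {t: False, v: False}
  {t: True, v: True}


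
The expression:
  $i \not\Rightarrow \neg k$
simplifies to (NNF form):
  $i \wedge k$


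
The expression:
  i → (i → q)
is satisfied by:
  {q: True, i: False}
  {i: False, q: False}
  {i: True, q: True}


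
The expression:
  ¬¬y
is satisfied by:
  {y: True}


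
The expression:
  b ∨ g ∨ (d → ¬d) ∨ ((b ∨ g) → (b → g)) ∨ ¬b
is always true.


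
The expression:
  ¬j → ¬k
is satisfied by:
  {j: True, k: False}
  {k: False, j: False}
  {k: True, j: True}


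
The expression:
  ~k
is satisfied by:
  {k: False}


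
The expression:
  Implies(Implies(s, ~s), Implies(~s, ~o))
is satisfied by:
  {s: True, o: False}
  {o: False, s: False}
  {o: True, s: True}


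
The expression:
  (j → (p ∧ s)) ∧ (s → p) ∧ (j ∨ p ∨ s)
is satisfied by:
  {s: True, p: True, j: False}
  {p: True, j: False, s: False}
  {j: True, s: True, p: True}


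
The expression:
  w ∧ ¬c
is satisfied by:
  {w: True, c: False}


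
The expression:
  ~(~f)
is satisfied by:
  {f: True}


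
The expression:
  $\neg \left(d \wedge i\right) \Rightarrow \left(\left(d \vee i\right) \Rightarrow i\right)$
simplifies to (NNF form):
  $i \vee \neg d$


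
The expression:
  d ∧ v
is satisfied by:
  {d: True, v: True}


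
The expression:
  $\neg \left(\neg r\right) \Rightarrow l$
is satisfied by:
  {l: True, r: False}
  {r: False, l: False}
  {r: True, l: True}


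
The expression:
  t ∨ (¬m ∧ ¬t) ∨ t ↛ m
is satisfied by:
  {t: True, m: False}
  {m: False, t: False}
  {m: True, t: True}


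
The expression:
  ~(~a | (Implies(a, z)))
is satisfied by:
  {a: True, z: False}


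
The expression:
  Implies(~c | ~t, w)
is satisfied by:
  {c: True, w: True, t: True}
  {c: True, w: True, t: False}
  {w: True, t: True, c: False}
  {w: True, t: False, c: False}
  {c: True, t: True, w: False}


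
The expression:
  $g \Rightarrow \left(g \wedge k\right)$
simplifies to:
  $k \vee \neg g$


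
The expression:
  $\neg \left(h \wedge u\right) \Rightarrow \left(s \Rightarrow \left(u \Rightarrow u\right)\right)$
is always true.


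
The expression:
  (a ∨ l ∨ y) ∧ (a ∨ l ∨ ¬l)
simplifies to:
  a ∨ l ∨ y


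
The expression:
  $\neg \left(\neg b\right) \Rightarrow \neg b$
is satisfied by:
  {b: False}


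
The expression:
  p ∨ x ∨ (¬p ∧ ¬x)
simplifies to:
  True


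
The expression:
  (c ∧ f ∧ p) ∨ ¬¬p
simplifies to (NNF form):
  p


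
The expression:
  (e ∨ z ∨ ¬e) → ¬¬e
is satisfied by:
  {e: True}


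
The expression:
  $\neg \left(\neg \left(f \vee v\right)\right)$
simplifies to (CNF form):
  $f \vee v$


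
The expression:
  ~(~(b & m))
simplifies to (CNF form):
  b & m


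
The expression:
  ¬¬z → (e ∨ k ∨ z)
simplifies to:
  True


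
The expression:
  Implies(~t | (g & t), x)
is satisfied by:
  {x: True, t: True, g: False}
  {x: True, g: False, t: False}
  {x: True, t: True, g: True}
  {x: True, g: True, t: False}
  {t: True, g: False, x: False}


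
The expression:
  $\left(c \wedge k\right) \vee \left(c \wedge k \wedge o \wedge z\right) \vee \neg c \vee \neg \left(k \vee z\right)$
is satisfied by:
  {k: True, c: False, z: False}
  {c: False, z: False, k: False}
  {k: True, z: True, c: False}
  {z: True, c: False, k: False}
  {k: True, c: True, z: False}
  {c: True, k: False, z: False}
  {k: True, z: True, c: True}


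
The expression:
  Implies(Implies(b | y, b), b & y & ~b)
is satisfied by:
  {y: True, b: False}


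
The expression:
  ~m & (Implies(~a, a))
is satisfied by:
  {a: True, m: False}


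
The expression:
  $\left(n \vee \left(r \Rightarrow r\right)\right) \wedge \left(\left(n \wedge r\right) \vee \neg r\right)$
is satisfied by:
  {n: True, r: False}
  {r: False, n: False}
  {r: True, n: True}


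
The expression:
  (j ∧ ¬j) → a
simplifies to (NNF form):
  True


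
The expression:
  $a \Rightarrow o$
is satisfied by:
  {o: True, a: False}
  {a: False, o: False}
  {a: True, o: True}


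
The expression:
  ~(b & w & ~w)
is always true.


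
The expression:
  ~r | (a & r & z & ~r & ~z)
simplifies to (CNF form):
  ~r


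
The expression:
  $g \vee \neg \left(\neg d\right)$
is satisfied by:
  {d: True, g: True}
  {d: True, g: False}
  {g: True, d: False}


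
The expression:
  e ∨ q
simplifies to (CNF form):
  e ∨ q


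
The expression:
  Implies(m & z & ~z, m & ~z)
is always true.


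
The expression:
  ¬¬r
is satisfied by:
  {r: True}


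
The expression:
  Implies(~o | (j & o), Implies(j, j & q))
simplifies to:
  q | ~j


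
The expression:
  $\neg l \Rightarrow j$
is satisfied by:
  {l: True, j: True}
  {l: True, j: False}
  {j: True, l: False}


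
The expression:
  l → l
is always true.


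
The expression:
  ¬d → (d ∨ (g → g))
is always true.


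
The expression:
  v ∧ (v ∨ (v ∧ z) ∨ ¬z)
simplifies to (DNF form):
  v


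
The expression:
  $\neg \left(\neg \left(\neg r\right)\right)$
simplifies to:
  $\neg r$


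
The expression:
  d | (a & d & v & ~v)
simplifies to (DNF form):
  d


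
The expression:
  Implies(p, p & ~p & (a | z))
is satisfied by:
  {p: False}


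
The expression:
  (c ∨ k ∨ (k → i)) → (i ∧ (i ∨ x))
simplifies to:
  i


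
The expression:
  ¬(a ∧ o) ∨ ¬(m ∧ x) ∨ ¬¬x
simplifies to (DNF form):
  True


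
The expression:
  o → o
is always true.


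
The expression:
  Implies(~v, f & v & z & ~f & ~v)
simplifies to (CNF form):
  v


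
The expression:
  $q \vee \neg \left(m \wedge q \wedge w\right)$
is always true.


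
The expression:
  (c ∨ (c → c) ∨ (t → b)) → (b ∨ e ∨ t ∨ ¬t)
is always true.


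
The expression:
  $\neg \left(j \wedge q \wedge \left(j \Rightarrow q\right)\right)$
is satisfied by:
  {q: False, j: False}
  {j: True, q: False}
  {q: True, j: False}


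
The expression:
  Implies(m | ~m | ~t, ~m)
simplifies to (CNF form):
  ~m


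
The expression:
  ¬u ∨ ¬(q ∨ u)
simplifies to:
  ¬u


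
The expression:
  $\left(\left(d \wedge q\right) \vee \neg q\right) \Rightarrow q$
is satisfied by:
  {q: True}


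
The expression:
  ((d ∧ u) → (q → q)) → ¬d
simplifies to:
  ¬d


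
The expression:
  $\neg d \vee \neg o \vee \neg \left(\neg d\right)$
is always true.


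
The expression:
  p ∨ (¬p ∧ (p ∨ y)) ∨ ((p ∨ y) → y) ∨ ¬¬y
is always true.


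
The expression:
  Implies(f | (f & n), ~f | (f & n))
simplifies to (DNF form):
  n | ~f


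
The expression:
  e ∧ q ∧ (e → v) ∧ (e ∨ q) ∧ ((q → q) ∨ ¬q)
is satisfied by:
  {e: True, q: True, v: True}


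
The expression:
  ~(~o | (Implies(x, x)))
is never true.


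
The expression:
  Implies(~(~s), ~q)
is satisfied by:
  {s: False, q: False}
  {q: True, s: False}
  {s: True, q: False}


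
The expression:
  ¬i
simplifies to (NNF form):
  ¬i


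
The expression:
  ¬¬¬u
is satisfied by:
  {u: False}


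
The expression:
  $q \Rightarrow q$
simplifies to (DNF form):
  $\text{True}$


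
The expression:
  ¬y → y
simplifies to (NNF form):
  y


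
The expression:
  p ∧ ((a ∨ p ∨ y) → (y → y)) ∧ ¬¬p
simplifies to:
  p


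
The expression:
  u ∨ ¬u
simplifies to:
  True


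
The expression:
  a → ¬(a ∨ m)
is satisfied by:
  {a: False}


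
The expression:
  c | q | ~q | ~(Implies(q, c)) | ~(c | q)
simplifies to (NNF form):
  True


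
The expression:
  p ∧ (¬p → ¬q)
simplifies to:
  p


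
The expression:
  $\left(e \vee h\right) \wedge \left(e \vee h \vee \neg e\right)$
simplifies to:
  $e \vee h$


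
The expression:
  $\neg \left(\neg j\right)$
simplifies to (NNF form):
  $j$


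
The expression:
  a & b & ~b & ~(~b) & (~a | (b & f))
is never true.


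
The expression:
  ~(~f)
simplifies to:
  f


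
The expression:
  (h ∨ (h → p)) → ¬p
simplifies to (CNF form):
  ¬p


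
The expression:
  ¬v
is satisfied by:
  {v: False}


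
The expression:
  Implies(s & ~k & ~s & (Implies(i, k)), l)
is always true.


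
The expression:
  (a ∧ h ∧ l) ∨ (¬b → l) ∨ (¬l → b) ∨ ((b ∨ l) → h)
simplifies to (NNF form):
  True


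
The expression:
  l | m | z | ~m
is always true.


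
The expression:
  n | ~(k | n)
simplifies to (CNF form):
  n | ~k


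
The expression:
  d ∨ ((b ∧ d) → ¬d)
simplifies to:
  True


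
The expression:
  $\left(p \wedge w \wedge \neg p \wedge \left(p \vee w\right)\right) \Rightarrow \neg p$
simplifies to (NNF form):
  $\text{True}$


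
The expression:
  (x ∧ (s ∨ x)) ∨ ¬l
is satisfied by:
  {x: True, l: False}
  {l: False, x: False}
  {l: True, x: True}


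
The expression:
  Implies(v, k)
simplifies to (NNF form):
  k | ~v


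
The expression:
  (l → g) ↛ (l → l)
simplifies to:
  False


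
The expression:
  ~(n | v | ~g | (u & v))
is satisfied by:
  {g: True, n: False, v: False}


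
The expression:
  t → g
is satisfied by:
  {g: True, t: False}
  {t: False, g: False}
  {t: True, g: True}


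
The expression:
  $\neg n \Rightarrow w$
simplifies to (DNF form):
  $n \vee w$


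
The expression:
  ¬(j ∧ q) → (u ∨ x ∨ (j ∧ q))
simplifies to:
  u ∨ x ∨ (j ∧ q)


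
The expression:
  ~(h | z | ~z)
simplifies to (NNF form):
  False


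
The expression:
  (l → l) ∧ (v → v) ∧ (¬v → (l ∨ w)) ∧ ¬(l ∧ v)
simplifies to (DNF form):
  (l ∧ ¬v) ∨ (v ∧ ¬l) ∨ (w ∧ ¬l)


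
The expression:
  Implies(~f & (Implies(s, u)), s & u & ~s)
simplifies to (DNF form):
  f | (s & ~u)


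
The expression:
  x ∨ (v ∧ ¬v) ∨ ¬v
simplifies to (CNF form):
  x ∨ ¬v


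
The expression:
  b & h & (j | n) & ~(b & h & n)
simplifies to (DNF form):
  b & h & j & ~n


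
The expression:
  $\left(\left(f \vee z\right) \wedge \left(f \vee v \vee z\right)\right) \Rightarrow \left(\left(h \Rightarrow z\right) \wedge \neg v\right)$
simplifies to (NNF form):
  $\left(z \wedge \neg v\right) \vee \left(\neg f \wedge \neg z\right) \vee \left(\neg h \wedge \neg v\right)$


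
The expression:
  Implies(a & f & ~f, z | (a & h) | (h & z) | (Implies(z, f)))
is always true.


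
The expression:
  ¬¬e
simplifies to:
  e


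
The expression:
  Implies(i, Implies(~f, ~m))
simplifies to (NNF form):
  f | ~i | ~m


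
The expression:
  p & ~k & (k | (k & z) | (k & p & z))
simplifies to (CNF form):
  False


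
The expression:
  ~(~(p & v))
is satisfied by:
  {p: True, v: True}


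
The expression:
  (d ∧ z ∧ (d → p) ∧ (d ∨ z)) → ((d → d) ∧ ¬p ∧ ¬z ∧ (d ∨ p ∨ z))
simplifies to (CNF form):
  ¬d ∨ ¬p ∨ ¬z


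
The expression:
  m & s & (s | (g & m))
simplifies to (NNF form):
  m & s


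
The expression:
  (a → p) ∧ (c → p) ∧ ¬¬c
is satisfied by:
  {c: True, p: True}


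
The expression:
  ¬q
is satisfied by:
  {q: False}


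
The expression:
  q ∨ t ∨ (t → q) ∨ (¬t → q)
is always true.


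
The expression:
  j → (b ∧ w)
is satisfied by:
  {w: True, b: True, j: False}
  {w: True, b: False, j: False}
  {b: True, w: False, j: False}
  {w: False, b: False, j: False}
  {j: True, w: True, b: True}


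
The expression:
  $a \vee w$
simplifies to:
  $a \vee w$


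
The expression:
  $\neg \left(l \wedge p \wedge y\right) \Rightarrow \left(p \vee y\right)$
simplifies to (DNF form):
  $p \vee y$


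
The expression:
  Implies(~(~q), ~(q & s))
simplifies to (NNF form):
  ~q | ~s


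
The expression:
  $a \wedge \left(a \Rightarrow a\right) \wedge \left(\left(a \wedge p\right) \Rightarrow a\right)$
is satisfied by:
  {a: True}


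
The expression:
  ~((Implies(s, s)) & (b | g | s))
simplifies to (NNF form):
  ~b & ~g & ~s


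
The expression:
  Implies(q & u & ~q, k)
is always true.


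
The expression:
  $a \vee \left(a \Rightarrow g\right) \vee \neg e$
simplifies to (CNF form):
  $\text{True}$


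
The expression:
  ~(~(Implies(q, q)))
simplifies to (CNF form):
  True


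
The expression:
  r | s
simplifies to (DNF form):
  r | s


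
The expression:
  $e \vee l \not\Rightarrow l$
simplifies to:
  $e$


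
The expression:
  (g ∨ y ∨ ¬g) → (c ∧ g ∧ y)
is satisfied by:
  {c: True, g: True, y: True}


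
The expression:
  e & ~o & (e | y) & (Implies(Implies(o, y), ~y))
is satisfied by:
  {e: True, y: False, o: False}


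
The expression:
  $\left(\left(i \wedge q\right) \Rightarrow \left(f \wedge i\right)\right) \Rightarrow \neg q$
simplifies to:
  $\left(i \wedge \neg f\right) \vee \neg q$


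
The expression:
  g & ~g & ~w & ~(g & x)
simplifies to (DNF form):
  False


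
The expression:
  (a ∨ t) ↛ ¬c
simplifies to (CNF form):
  c ∧ (a ∨ t)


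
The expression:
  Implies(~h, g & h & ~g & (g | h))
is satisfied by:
  {h: True}


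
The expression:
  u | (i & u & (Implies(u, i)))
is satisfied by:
  {u: True}


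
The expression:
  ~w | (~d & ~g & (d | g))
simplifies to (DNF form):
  ~w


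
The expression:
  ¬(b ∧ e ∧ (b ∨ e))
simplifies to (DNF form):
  ¬b ∨ ¬e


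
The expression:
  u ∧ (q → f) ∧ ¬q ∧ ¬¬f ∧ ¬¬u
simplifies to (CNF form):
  f ∧ u ∧ ¬q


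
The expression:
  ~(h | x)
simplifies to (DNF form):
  ~h & ~x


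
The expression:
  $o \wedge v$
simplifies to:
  $o \wedge v$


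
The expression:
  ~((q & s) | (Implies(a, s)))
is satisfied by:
  {a: True, s: False}


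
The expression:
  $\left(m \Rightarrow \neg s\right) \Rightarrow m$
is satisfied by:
  {m: True}


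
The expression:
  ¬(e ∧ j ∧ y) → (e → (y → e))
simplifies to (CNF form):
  True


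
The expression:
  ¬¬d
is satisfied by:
  {d: True}


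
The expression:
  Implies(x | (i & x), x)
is always true.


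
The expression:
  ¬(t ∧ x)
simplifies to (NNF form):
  ¬t ∨ ¬x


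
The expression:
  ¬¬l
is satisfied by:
  {l: True}


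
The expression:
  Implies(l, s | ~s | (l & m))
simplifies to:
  True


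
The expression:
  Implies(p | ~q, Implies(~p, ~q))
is always true.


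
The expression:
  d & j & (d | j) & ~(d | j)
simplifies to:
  False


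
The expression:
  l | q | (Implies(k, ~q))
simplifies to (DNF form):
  True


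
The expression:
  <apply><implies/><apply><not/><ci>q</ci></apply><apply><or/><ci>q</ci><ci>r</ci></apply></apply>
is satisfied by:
  {r: True, q: True}
  {r: True, q: False}
  {q: True, r: False}


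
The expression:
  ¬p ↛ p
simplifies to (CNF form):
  True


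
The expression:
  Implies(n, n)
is always true.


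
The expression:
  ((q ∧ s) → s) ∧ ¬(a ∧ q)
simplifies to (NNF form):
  ¬a ∨ ¬q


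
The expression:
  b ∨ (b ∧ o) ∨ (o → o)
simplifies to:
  True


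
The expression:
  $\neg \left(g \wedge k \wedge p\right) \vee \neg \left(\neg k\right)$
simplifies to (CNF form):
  $\text{True}$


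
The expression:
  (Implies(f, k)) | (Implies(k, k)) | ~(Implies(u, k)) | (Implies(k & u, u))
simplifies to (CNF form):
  True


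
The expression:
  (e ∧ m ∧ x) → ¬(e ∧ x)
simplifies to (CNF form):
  ¬e ∨ ¬m ∨ ¬x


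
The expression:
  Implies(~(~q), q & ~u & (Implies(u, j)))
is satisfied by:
  {u: False, q: False}
  {q: True, u: False}
  {u: True, q: False}


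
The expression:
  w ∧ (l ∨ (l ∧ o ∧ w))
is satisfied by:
  {w: True, l: True}


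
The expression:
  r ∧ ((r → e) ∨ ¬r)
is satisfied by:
  {r: True, e: True}


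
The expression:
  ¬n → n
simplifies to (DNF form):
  n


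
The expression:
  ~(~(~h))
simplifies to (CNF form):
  ~h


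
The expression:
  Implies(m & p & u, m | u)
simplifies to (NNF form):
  True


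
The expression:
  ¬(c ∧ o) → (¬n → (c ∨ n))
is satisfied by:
  {n: True, c: True}
  {n: True, c: False}
  {c: True, n: False}


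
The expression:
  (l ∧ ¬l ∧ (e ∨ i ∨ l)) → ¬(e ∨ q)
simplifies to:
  True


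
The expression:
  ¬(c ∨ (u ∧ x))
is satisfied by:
  {u: False, c: False, x: False}
  {x: True, u: False, c: False}
  {u: True, x: False, c: False}


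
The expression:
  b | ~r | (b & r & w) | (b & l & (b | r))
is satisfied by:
  {b: True, r: False}
  {r: False, b: False}
  {r: True, b: True}


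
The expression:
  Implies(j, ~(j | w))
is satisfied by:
  {j: False}


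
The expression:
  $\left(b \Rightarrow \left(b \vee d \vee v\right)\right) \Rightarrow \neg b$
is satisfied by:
  {b: False}


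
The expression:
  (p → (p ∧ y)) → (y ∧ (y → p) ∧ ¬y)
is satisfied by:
  {p: True, y: False}


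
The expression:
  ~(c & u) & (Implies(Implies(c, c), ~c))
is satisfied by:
  {c: False}


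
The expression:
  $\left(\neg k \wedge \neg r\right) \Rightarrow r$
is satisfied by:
  {r: True, k: True}
  {r: True, k: False}
  {k: True, r: False}


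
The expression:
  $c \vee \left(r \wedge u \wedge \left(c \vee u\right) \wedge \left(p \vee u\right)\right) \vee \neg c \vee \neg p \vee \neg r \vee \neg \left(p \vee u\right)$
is always true.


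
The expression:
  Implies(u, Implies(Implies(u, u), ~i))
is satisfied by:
  {u: False, i: False}
  {i: True, u: False}
  {u: True, i: False}


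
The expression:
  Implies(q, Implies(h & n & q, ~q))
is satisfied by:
  {h: False, q: False, n: False}
  {n: True, h: False, q: False}
  {q: True, h: False, n: False}
  {n: True, q: True, h: False}
  {h: True, n: False, q: False}
  {n: True, h: True, q: False}
  {q: True, h: True, n: False}


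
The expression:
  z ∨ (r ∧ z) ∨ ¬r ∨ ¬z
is always true.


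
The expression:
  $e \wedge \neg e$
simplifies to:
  $\text{False}$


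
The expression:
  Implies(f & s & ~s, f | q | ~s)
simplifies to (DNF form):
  True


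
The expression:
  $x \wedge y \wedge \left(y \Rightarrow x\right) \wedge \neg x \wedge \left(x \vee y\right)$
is never true.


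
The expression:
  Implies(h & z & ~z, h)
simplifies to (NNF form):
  True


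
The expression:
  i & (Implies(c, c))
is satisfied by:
  {i: True}


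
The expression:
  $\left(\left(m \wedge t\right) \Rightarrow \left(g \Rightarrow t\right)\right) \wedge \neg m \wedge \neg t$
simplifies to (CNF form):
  $\neg m \wedge \neg t$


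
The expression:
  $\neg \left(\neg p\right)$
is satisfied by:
  {p: True}


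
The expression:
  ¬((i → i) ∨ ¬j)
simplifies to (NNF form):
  False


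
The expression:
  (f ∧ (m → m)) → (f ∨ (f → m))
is always true.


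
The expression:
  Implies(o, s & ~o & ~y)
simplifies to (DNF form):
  ~o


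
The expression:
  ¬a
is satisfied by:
  {a: False}


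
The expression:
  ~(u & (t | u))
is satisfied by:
  {u: False}


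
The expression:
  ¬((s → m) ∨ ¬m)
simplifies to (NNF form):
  False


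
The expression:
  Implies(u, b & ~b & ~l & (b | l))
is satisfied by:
  {u: False}


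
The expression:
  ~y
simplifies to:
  ~y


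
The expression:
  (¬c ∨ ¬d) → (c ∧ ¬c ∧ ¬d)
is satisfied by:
  {c: True, d: True}


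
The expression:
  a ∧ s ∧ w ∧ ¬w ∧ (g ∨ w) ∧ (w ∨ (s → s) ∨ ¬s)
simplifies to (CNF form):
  False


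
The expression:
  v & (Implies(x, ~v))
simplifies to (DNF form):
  v & ~x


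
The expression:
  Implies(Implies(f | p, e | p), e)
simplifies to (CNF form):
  (e | f) & (e | ~p)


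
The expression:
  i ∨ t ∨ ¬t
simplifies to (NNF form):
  True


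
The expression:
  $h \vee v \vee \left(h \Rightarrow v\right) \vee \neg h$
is always true.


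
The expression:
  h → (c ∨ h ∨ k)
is always true.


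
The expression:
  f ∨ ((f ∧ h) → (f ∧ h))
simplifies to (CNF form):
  True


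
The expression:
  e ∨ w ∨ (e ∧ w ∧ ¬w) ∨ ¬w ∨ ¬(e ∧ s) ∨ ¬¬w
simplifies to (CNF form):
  True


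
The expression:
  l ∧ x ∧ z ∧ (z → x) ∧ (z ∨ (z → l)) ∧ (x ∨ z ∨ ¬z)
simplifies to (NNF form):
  l ∧ x ∧ z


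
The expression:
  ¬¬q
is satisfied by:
  {q: True}


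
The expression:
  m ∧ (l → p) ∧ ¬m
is never true.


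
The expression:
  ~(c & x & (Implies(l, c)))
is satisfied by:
  {c: False, x: False}
  {x: True, c: False}
  {c: True, x: False}


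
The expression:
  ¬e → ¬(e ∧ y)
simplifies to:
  True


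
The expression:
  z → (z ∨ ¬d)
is always true.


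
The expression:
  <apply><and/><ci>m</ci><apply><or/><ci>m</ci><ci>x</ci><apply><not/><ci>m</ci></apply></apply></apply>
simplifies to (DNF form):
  <ci>m</ci>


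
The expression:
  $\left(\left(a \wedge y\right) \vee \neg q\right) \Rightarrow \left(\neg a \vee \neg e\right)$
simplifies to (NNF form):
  $\left(q \wedge \neg y\right) \vee \neg a \vee \neg e$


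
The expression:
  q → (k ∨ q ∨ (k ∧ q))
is always true.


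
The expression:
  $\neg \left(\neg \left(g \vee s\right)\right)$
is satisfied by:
  {g: True, s: True}
  {g: True, s: False}
  {s: True, g: False}


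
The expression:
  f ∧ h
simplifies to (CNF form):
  f ∧ h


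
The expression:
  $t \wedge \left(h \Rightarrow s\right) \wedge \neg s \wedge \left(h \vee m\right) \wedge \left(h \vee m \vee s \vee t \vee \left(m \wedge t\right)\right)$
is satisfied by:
  {t: True, m: True, h: False, s: False}


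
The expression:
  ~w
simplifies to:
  ~w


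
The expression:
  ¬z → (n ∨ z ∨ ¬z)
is always true.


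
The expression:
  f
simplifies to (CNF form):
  f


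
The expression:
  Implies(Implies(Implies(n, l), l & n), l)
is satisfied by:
  {l: True, n: False}
  {n: False, l: False}
  {n: True, l: True}


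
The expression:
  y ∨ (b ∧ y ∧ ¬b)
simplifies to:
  y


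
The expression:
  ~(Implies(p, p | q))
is never true.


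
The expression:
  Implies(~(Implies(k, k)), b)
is always true.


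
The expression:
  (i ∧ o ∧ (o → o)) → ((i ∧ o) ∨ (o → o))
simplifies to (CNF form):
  True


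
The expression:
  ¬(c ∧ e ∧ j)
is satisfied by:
  {c: False, e: False, j: False}
  {j: True, c: False, e: False}
  {e: True, c: False, j: False}
  {j: True, e: True, c: False}
  {c: True, j: False, e: False}
  {j: True, c: True, e: False}
  {e: True, c: True, j: False}


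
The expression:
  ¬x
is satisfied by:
  {x: False}


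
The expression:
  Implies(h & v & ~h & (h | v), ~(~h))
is always true.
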